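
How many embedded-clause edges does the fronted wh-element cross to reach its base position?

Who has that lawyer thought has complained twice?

1

"who" is extracted from the subject of "complained".
Boundaries crossed, outermost first: [Ø] — 1 in total.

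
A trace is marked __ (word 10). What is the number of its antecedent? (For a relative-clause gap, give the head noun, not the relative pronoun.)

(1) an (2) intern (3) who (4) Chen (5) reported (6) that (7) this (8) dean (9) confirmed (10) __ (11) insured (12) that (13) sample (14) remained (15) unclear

2

The gap at 10 is the subject of "insured", inside a relative clause.
The relative pronoun is "who" (word 3); it is bound by the head noun immediately before it.
Its filler is the head noun "intern", at word 2.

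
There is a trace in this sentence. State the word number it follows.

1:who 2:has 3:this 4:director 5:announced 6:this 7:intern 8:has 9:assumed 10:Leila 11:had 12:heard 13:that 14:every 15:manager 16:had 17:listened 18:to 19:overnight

18

The displaced element is "who" (word 1).
It is linked across 3 clause boundaries (Ø → Ø → that).
It functions as the object of the preposition "to" of "listened", so the gap sits immediately after word 18 ("to").
Base order: This director has announced this intern has assumed Leila had heard that every manager had listened to who overnight.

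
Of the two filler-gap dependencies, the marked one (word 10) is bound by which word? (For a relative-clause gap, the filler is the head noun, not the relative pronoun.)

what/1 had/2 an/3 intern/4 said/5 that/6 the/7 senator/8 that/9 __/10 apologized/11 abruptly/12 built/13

The marked gap is inside the relative clause, the subject of "apologized".
Its filler is the head noun "senator" (via "that"), at word 8.
(The other dependency links word 1 to a gap after word 13.)

8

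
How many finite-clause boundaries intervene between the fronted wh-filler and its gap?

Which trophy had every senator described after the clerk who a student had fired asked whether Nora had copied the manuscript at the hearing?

0

"which trophy" originates inside the matrix clause — no clause boundary is crossed.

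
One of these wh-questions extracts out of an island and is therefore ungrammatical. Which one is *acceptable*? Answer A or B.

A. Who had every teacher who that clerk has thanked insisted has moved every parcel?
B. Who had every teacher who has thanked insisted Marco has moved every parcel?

A

In B, the wh-phrase is extracted from inside a complex-NP island (relative clause) (introduced by "who"), which blocks movement.
In A, the extraction path crosses only that-complement boundaries, which are transparent.
So A is grammatical.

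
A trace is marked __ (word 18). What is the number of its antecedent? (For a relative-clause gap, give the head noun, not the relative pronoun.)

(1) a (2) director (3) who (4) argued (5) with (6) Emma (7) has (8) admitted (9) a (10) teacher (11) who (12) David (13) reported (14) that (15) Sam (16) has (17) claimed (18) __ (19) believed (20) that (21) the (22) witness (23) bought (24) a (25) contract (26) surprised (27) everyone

The gap at 18 is the subject of "believed", inside a relative clause.
The relative pronoun is "who" (word 11); it is bound by the head noun immediately before it.
Its filler is the head noun "teacher", at word 10.

10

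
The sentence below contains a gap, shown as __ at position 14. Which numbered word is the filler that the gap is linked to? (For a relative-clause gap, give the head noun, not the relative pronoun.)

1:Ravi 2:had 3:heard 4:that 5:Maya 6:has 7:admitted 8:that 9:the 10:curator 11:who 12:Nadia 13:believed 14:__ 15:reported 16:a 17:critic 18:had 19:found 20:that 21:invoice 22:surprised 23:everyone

10

The gap at 14 is the subject of "reported", inside a relative clause.
The relative pronoun is "who" (word 11); it is bound by the head noun immediately before it.
Its filler is the head noun "curator", at word 10.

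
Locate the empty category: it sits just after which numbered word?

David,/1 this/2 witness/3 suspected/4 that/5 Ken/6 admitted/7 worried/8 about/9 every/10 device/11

The displaced element is "David" (word 1).
It is linked across 2 clause boundaries (that → Ø).
It functions as the subject of "worried", so the gap sits immediately after word 7 ("admitted").
Base order: This witness suspected that Ken admitted David worried about every device.

7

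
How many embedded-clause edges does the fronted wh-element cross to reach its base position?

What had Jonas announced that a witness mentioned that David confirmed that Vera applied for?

"what" is extracted from the PP object of "applied".
Boundaries crossed, outermost first: [that], [that], [that] — 3 in total.

3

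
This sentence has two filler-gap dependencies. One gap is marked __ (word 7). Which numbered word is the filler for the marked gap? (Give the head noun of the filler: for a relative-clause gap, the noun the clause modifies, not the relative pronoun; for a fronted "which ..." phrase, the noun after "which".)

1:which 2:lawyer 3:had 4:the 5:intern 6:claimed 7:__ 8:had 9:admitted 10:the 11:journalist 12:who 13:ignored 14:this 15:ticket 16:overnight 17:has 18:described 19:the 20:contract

The marked gap is the subject of "admitted".
Its filler is the fronted wh-phrase "which lawyer", at word 2.
(The other dependency links word 11 to a gap after word 12.)

2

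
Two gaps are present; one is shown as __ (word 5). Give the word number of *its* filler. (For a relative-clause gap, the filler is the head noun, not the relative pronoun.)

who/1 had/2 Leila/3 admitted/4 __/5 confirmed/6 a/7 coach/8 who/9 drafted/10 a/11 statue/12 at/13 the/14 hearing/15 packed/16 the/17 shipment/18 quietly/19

The marked gap is the subject of "confirmed".
Its filler is the fronted wh-phrase "who", at word 1.
(The other dependency links word 8 to a gap after word 9.)

1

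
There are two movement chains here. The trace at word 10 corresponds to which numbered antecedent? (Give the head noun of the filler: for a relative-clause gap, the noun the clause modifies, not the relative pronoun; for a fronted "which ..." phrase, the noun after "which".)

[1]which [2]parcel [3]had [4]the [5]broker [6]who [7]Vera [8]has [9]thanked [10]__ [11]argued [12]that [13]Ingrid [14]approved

The marked gap is inside the relative clause, the direct object of "thanked".
Its filler is the head noun "broker" (via "who"), at word 5.
(The other dependency links word 2 to a gap after word 14.)

5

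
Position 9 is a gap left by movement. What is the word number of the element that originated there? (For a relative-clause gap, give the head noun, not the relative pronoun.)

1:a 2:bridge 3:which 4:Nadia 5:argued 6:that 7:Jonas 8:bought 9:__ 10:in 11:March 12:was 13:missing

2

The gap at 9 is the object of "bought", inside a relative clause.
The relative pronoun is "which" (word 3); it is bound by the head noun immediately before it.
Its filler is the head noun "bridge", at word 2.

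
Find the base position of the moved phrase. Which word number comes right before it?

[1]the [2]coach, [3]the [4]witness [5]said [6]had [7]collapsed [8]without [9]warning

The displaced element is "the coach" (word 2).
It is linked across 1 clause boundary (Ø).
It functions as the subject of "collapsed", so the gap sits immediately after word 5 ("said").
Base order: The witness said that the coach had collapsed without warning.

5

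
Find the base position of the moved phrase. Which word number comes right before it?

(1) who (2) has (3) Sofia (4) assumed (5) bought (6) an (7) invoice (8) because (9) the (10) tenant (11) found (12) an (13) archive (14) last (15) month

4

The displaced element is "who" (word 1).
It is linked across 1 clause boundary (Ø).
It functions as the subject of "bought", so the gap sits immediately after word 4 ("assumed").
Base order: Sofia has assumed that who bought an invoice because the tenant found an archive last month.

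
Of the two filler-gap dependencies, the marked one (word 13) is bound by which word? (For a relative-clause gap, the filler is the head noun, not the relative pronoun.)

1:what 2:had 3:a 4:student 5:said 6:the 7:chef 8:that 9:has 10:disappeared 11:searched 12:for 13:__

1

The marked gap is the object of the preposition "for" of "searched".
Its filler is the fronted wh-phrase "what", at word 1.
(The other dependency links word 7 to a gap after word 8.)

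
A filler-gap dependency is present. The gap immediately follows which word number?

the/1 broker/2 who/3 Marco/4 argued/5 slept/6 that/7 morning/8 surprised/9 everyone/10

The displaced element is "the broker" (word 2).
It is linked across 1 clause boundary (Ø).
It functions as the subject of "slept", so the gap sits immediately after word 5 ("argued").
Base order: Marco argued the broker slept that morning.

5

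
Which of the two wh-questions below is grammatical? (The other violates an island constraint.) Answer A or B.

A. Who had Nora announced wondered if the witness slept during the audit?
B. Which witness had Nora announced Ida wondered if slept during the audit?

In B, the wh-phrase is extracted from inside a wh-island (introduced by "if"), which blocks movement.
In A, the extraction path crosses only that-complement boundaries, which are transparent.
So A is grammatical.

A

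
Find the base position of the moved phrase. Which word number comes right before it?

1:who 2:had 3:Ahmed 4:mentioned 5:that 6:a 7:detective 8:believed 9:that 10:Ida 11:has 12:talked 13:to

The displaced element is "who" (word 1).
It is linked across 2 clause boundaries (that → that).
It functions as the object of the preposition "to" of "talked", so the gap sits immediately after word 13 ("to").
Base order: Ahmed had mentioned that a detective believed that Ida has talked to who.

13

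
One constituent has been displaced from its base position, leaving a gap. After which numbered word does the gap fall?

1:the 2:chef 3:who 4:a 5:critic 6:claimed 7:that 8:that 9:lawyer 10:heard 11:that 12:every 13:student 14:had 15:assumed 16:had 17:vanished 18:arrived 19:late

The displaced element is "the chef" (word 2).
It is linked across 3 clause boundaries (that → that → Ø).
It functions as the subject of "vanished", so the gap sits immediately after word 15 ("assumed").
Base order: A critic claimed that that lawyer heard that every student had assumed that the chef had vanished.

15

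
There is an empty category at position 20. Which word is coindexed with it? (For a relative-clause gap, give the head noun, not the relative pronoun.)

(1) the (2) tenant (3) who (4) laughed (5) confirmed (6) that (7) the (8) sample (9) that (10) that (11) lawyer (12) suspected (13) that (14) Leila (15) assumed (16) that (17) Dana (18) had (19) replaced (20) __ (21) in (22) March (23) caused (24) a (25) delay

The gap at 20 is the object of "replaced", inside a relative clause.
The relative pronoun is "that" (word 9); it is bound by the head noun immediately before it.
Its filler is the head noun "sample", at word 8.

8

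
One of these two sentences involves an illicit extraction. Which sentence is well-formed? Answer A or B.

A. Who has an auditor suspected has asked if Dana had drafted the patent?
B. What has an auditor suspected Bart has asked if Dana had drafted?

In B, the wh-phrase is extracted from inside a wh-island (introduced by "if"), which blocks movement.
In A, the extraction path crosses only that-complement boundaries, which are transparent.
So A is grammatical.

A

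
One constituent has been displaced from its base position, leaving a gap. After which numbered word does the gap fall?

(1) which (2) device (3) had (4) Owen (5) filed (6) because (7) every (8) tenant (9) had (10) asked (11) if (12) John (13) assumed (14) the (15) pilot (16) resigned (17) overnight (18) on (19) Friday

5

The displaced element is "which device" (word 2).
It functions as the direct object of "filed", so the gap sits immediately after word 5 ("filed").
Base order: Owen had filed which device because every tenant had asked if John assumed the pilot resigned overnight on Friday.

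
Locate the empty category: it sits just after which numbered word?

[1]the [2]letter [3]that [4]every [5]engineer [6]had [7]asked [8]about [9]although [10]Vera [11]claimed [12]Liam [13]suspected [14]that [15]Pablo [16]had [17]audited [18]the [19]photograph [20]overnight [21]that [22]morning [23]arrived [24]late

8

The displaced element is "the letter" (word 2).
It functions as the object of the preposition "about" of "asked", so the gap sits immediately after word 8 ("about").
Base order: Every engineer had asked about the letter although Vera claimed Liam suspected that Pablo had audited the photograph overnight that morning.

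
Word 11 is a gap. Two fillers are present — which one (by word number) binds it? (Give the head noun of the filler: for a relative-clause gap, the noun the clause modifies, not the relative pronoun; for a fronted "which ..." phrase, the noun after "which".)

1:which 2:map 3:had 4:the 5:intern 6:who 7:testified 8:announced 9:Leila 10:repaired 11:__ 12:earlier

2

The marked gap is the direct object of "repaired".
Its filler is the fronted wh-phrase "which map", at word 2.
(The other dependency links word 5 to a gap after word 6.)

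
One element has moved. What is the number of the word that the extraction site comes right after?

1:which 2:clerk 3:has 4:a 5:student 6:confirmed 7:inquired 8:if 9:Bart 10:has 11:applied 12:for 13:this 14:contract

The displaced element is "which clerk" (word 2).
It is linked across 1 clause boundary (Ø).
It functions as the subject of "inquired", so the gap sits immediately after word 6 ("confirmed").
Base order: A student has confirmed that which clerk inquired if Bart has applied for this contract.

6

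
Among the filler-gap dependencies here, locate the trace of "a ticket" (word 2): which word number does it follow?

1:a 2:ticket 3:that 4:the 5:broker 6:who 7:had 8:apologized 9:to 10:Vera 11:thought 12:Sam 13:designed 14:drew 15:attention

The displaced element is "a ticket" (word 2).
It is linked across 1 clause boundary (Ø).
It functions as the direct object of "designed", so the gap sits immediately after word 13 ("designed").
Base order: The broker who had apologized to Vera thought Sam designed a ticket.

13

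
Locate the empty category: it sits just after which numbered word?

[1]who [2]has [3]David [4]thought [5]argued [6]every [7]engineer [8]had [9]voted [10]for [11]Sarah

The displaced element is "who" (word 1).
It is linked across 1 clause boundary (Ø).
It functions as the subject of "argued", so the gap sits immediately after word 4 ("thought").
Base order: David has thought that who argued every engineer had voted for Sarah.

4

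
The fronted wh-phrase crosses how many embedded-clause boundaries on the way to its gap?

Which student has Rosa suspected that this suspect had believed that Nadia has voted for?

2

"which student" is extracted from the PP object of "voted".
Boundaries crossed, outermost first: [that], [that] — 2 in total.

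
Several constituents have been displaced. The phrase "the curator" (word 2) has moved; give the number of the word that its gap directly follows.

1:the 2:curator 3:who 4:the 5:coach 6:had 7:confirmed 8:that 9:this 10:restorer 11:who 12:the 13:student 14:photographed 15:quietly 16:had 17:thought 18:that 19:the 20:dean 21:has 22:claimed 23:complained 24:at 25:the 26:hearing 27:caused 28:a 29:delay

The displaced element is "the curator" (word 2).
It is linked across 3 clause boundaries (that → that → Ø).
It functions as the subject of "complained", so the gap sits immediately after word 22 ("claimed").
Base order: The coach had confirmed that this restorer who the student photographed quietly had thought that the dean has claimed that the curator complained at the hearing.

22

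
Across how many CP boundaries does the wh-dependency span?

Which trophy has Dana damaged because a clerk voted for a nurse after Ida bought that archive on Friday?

0

"which trophy" originates inside the matrix clause — no clause boundary is crossed.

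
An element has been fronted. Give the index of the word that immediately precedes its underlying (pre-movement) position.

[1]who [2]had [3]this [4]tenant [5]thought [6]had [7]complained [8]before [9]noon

5

The displaced element is "who" (word 1).
It is linked across 1 clause boundary (Ø).
It functions as the subject of "complained", so the gap sits immediately after word 5 ("thought").
Base order: This tenant had thought that who had complained before noon.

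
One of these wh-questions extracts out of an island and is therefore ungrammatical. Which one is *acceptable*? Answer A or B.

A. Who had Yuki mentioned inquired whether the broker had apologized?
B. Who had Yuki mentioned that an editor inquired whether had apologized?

In B, the wh-phrase is extracted from inside a wh-island (introduced by "whether"), which blocks movement.
In A, the extraction path crosses only that-complement boundaries, which are transparent.
So A is grammatical.

A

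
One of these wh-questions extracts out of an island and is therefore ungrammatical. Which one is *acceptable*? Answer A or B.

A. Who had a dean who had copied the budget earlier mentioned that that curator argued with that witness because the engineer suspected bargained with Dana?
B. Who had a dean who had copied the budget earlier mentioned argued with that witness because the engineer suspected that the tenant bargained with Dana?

B

In A, the wh-phrase is extracted from inside an adjunct island (introduced by "because"), which blocks movement.
In B, the extraction path crosses only that-complement boundaries, which are transparent.
So B is grammatical.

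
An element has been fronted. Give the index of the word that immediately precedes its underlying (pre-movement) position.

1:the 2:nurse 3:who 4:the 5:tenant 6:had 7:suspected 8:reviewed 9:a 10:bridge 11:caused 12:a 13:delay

7

The displaced element is "the nurse" (word 2).
It is linked across 1 clause boundary (Ø).
It functions as the subject of "reviewed", so the gap sits immediately after word 7 ("suspected").
Base order: The tenant had suspected that the nurse reviewed a bridge.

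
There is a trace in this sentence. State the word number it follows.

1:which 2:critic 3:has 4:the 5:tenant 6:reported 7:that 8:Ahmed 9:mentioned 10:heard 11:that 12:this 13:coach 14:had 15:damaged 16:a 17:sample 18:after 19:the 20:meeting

The displaced element is "which critic" (word 2).
It is linked across 2 clause boundaries (that → Ø).
It functions as the subject of "heard", so the gap sits immediately after word 9 ("mentioned").
Base order: The tenant has reported that Ahmed mentioned that which critic heard that this coach had damaged a sample after the meeting.

9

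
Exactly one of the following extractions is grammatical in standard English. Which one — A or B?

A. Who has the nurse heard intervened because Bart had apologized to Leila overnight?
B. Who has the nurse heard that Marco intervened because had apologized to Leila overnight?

In B, the wh-phrase is extracted from inside an adjunct island (introduced by "because"), which blocks movement.
In A, the extraction path crosses only that-complement boundaries, which are transparent.
So A is grammatical.

A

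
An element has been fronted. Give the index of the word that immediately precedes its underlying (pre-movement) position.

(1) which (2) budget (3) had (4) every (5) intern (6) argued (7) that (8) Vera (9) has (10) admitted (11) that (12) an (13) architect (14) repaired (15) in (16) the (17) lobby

The displaced element is "which budget" (word 2).
It is linked across 2 clause boundaries (that → that).
It functions as the direct object of "repaired", so the gap sits immediately after word 14 ("repaired").
Base order: Every intern had argued that Vera has admitted that an architect repaired which budget in the lobby.

14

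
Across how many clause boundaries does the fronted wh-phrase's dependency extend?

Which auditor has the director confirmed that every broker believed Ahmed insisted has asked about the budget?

"which auditor" is extracted from the subject of "asked".
Boundaries crossed, outermost first: [that], [Ø], [Ø] — 3 in total.

3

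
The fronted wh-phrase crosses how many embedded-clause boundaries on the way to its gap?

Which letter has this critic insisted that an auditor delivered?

"which letter" is extracted from the object of "delivered".
Boundaries crossed, outermost first: [that] — 1 in total.

1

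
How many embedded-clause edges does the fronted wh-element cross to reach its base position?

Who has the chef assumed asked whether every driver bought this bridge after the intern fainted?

1

"who" is extracted from the subject of "asked".
Boundaries crossed, outermost first: [Ø] — 1 in total.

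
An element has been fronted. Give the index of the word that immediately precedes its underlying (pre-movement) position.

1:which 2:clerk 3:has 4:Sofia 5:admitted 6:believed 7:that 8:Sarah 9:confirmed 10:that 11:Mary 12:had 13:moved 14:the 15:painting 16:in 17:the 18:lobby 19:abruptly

5

The displaced element is "which clerk" (word 2).
It is linked across 1 clause boundary (Ø).
It functions as the subject of "believed", so the gap sits immediately after word 5 ("admitted").
Base order: Sofia has admitted that which clerk believed that Sarah confirmed that Mary had moved the painting in the lobby abruptly.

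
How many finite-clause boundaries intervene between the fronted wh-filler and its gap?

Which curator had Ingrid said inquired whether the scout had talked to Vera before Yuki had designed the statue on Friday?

1

"which curator" is extracted from the subject of "inquired".
Boundaries crossed, outermost first: [Ø] — 1 in total.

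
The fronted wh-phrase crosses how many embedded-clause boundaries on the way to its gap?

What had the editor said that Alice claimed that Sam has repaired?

"what" is extracted from the object of "repaired".
Boundaries crossed, outermost first: [that], [that] — 2 in total.

2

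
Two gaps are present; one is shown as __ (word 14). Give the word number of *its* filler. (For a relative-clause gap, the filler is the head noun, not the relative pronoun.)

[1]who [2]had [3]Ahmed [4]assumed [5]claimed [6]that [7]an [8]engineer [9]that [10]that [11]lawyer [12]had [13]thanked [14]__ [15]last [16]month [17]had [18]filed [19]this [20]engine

The marked gap is inside the relative clause, the direct object of "thanked".
Its filler is the head noun "engineer" (via "that"), at word 8.
(The other dependency links word 1 to a gap after word 4.)

8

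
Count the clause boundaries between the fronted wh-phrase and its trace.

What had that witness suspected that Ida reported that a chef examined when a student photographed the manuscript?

"what" is extracted from the object of "examined".
Boundaries crossed, outermost first: [that], [that] — 2 in total.

2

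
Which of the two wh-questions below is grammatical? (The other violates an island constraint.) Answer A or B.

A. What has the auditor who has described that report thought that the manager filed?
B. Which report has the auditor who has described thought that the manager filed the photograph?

In B, the wh-phrase is extracted from inside a complex-NP island (relative clause) (introduced by "who"), which blocks movement.
In A, the extraction path crosses only that-complement boundaries, which are transparent.
So A is grammatical.

A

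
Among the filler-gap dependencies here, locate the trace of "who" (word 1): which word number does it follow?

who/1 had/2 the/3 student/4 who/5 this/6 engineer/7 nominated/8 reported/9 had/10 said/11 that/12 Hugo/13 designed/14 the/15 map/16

The displaced element is "who" (word 1).
It is linked across 1 clause boundary (Ø).
It functions as the subject of "said", so the gap sits immediately after word 9 ("reported").
Base order: The student who this engineer nominated had reported who had said that Hugo designed the map.

9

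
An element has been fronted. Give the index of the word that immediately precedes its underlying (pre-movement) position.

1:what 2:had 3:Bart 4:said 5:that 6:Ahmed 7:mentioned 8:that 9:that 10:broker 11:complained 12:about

12

The displaced element is "what" (word 1).
It is linked across 2 clause boundaries (that → that).
It functions as the object of the preposition "about" of "complained", so the gap sits immediately after word 12 ("about").
Base order: Bart had said that Ahmed mentioned that that broker complained about what.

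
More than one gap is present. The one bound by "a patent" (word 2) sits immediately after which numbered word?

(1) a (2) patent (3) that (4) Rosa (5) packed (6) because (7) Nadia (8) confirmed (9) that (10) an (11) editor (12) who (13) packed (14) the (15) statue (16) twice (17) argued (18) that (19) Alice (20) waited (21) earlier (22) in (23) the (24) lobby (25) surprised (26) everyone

The displaced element is "a patent" (word 2).
It functions as the direct object of "packed", so the gap sits immediately after word 5 ("packed").
Base order: Rosa packed a patent because Nadia confirmed that an editor who packed the statue twice argued that Alice waited earlier in the lobby.

5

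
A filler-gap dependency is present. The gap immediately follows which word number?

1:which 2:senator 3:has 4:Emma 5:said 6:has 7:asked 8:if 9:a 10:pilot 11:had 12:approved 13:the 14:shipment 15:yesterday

The displaced element is "which senator" (word 2).
It is linked across 1 clause boundary (Ø).
It functions as the subject of "asked", so the gap sits immediately after word 5 ("said").
Base order: Emma has said that which senator has asked if a pilot had approved the shipment yesterday.

5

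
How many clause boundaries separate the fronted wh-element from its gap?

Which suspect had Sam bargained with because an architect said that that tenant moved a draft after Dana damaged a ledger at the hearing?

0

"which suspect" originates inside the matrix clause — no clause boundary is crossed.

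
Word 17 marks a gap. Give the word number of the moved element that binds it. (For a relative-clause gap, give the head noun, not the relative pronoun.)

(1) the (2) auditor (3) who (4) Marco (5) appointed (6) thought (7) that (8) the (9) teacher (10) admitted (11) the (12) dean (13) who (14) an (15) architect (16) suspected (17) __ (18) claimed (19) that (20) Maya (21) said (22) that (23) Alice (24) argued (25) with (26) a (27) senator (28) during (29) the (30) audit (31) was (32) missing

12

The gap at 17 is the subject of "claimed", inside a relative clause.
The relative pronoun is "who" (word 13); it is bound by the head noun immediately before it.
Its filler is the head noun "dean", at word 12.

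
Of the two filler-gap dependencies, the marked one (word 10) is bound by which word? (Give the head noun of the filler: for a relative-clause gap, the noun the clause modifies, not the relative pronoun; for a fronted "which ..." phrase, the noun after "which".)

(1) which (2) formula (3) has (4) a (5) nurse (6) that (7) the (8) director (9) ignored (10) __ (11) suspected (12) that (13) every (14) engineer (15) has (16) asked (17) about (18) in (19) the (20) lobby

The marked gap is inside the relative clause, the direct object of "ignored".
Its filler is the head noun "nurse" (via "that"), at word 5.
(The other dependency links word 2 to a gap after word 17.)

5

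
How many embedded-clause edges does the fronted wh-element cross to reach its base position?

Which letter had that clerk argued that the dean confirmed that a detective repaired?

"which letter" is extracted from the object of "repaired".
Boundaries crossed, outermost first: [that], [that] — 2 in total.

2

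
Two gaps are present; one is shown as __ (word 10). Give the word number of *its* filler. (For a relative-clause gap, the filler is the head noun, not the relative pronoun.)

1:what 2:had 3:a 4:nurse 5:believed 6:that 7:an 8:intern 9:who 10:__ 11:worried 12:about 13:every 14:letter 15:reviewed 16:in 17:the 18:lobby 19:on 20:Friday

8

The marked gap is inside the relative clause, the subject of "worried".
Its filler is the head noun "intern" (via "who"), at word 8.
(The other dependency links word 1 to a gap after word 15.)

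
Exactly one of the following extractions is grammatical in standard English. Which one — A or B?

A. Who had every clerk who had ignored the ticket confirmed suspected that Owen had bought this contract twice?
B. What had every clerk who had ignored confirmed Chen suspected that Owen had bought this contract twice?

In B, the wh-phrase is extracted from inside a complex-NP island (relative clause) (introduced by "who"), which blocks movement.
In A, the extraction path crosses only that-complement boundaries, which are transparent.
So A is grammatical.

A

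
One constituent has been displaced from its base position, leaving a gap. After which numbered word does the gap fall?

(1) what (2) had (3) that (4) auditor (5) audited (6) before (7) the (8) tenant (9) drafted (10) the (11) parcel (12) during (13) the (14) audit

The displaced element is "what" (word 1).
It functions as the direct object of "audited", so the gap sits immediately after word 5 ("audited").
Base order: That auditor had audited what before the tenant drafted the parcel during the audit.

5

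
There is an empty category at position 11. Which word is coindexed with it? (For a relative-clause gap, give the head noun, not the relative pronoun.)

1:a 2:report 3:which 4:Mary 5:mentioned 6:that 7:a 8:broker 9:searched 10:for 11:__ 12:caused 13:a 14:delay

2

The gap at 11 is the prepositional object of "searched", inside a relative clause.
The relative pronoun is "which" (word 3); it is bound by the head noun immediately before it.
Its filler is the head noun "report", at word 2.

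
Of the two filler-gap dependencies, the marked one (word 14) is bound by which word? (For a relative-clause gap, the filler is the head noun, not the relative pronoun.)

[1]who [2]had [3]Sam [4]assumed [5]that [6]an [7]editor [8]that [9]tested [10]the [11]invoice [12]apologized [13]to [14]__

1

The marked gap is the object of the preposition "to" of "apologized".
Its filler is the fronted wh-phrase "who", at word 1.
(The other dependency links word 7 to a gap after word 8.)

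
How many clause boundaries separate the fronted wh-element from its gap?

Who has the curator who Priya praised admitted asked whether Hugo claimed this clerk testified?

1

"who" is extracted from the subject of "asked".
Boundaries crossed, outermost first: [Ø] — 1 in total.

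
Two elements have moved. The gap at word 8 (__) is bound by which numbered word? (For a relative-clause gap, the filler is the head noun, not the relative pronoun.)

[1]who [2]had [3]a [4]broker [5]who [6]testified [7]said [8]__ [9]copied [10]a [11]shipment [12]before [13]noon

The marked gap is the subject of "copied".
Its filler is the fronted wh-phrase "who", at word 1.
(The other dependency links word 4 to a gap after word 5.)

1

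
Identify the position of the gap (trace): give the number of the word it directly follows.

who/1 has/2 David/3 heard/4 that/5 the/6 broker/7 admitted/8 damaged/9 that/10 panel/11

The displaced element is "who" (word 1).
It is linked across 2 clause boundaries (that → Ø).
It functions as the subject of "damaged", so the gap sits immediately after word 8 ("admitted").
Base order: David has heard that the broker admitted who damaged that panel.

8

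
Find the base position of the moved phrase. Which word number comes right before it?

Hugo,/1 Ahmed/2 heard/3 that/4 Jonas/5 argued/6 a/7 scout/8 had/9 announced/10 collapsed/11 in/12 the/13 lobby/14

10

The displaced element is "Hugo" (word 1).
It is linked across 3 clause boundaries (that → Ø → Ø).
It functions as the subject of "collapsed", so the gap sits immediately after word 10 ("announced").
Base order: Ahmed heard that Jonas argued a scout had announced Hugo collapsed in the lobby.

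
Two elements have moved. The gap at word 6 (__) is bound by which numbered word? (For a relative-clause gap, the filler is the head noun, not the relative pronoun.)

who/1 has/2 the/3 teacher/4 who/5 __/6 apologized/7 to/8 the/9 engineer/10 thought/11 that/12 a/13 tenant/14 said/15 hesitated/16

The marked gap is inside the relative clause, the subject of "apologized".
Its filler is the head noun "teacher" (via "who"), at word 4.
(The other dependency links word 1 to a gap after word 15.)

4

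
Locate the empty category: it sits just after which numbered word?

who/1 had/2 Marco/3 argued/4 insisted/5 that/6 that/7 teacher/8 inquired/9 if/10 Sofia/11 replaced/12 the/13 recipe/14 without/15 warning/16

4

The displaced element is "who" (word 1).
It is linked across 1 clause boundary (Ø).
It functions as the subject of "insisted", so the gap sits immediately after word 4 ("argued").
Base order: Marco had argued who insisted that that teacher inquired if Sofia replaced the recipe without warning.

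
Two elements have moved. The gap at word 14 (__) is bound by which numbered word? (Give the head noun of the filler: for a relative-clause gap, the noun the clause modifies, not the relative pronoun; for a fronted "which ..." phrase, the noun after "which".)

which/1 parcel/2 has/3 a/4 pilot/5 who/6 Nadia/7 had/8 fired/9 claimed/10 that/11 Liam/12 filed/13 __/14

The marked gap is the direct object of "filed".
Its filler is the fronted wh-phrase "which parcel", at word 2.
(The other dependency links word 5 to a gap after word 9.)

2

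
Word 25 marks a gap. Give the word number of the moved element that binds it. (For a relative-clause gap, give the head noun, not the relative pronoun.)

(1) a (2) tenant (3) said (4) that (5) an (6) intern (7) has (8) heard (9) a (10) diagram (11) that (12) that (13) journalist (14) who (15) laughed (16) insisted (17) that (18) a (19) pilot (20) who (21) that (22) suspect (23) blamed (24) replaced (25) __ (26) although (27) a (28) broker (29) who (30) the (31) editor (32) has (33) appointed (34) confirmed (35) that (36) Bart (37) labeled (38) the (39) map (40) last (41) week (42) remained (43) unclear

10

The gap at 25 is the object of "replaced", inside a relative clause.
The relative pronoun is "that" (word 11); it is bound by the head noun immediately before it.
Its filler is the head noun "diagram", at word 10.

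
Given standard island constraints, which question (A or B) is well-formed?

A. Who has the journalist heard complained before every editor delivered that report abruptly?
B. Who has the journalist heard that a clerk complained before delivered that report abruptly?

In B, the wh-phrase is extracted from inside an adjunct island (introduced by "before"), which blocks movement.
In A, the extraction path crosses only that-complement boundaries, which are transparent.
So A is grammatical.

A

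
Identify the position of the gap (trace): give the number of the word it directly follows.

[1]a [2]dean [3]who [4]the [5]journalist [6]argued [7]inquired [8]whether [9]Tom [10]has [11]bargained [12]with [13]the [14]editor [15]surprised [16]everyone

6

The displaced element is "a dean" (word 2).
It is linked across 1 clause boundary (Ø).
It functions as the subject of "inquired", so the gap sits immediately after word 6 ("argued").
Base order: The journalist argued that a dean inquired whether Tom has bargained with the editor.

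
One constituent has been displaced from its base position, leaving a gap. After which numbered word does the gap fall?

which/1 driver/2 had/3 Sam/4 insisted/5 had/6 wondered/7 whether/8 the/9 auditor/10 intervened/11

The displaced element is "which driver" (word 2).
It is linked across 1 clause boundary (Ø).
It functions as the subject of "wondered", so the gap sits immediately after word 5 ("insisted").
Base order: Sam had insisted which driver had wondered whether the auditor intervened.

5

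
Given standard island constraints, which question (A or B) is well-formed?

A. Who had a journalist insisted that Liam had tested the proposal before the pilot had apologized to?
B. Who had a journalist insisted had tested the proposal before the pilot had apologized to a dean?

In A, the wh-phrase is extracted from inside an adjunct island (introduced by "before"), which blocks movement.
In B, the extraction path crosses only that-complement boundaries, which are transparent.
So B is grammatical.

B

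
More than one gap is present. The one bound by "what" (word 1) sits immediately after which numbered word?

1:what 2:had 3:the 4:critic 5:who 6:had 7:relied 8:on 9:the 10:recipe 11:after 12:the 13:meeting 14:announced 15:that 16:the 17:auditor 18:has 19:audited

19

The displaced element is "what" (word 1).
It is linked across 1 clause boundary (that).
It functions as the direct object of "audited", so the gap sits immediately after word 19 ("audited").
Base order: The critic who had relied on the recipe after the meeting had announced that the auditor has audited what.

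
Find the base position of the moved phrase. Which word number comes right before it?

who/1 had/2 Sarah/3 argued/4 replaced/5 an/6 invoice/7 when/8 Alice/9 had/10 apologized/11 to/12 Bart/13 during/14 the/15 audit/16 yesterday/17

4

The displaced element is "who" (word 1).
It is linked across 1 clause boundary (Ø).
It functions as the subject of "replaced", so the gap sits immediately after word 4 ("argued").
Base order: Sarah had argued that who replaced an invoice when Alice had apologized to Bart during the audit yesterday.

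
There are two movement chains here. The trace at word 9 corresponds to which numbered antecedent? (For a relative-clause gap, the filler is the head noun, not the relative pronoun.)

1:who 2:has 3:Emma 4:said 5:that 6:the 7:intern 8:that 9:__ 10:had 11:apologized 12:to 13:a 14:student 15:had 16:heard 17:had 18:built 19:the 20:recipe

The marked gap is inside the relative clause, the subject of "apologized".
Its filler is the head noun "intern" (via "that"), at word 7.
(The other dependency links word 1 to a gap after word 16.)

7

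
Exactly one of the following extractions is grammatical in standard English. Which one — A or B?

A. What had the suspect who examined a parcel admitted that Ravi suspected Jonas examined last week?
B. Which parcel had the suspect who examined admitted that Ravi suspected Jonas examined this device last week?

In B, the wh-phrase is extracted from inside a complex-NP island (relative clause) (introduced by "who"), which blocks movement.
In A, the extraction path crosses only that-complement boundaries, which are transparent.
So A is grammatical.

A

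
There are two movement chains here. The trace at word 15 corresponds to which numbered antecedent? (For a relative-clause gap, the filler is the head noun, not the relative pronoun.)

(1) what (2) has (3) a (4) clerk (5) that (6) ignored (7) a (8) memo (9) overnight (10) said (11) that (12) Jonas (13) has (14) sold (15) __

1

The marked gap is the direct object of "sold".
Its filler is the fronted wh-phrase "what", at word 1.
(The other dependency links word 4 to a gap after word 5.)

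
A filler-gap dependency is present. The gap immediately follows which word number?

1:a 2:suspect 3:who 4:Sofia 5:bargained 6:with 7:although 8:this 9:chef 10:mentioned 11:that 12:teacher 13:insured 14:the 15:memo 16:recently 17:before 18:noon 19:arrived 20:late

6

The displaced element is "a suspect" (word 2).
It functions as the object of the preposition "with" of "bargained", so the gap sits immediately after word 6 ("with").
Base order: Sofia bargained with a suspect although this chef mentioned that teacher insured the memo recently before noon.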